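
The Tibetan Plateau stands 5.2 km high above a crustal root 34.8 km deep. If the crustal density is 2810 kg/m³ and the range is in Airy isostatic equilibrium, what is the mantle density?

3230 kg/m³

Airy balance: ρ_c h = (ρ_m − ρ_c) r → ρ_m = ρ_c (1 + h/r).
ρ_m = 2810 × (1 + 5.2 km/34.8 km) = 3230 kg/m³.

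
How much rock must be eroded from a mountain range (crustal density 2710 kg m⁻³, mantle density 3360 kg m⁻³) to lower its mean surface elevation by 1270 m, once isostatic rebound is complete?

Net drop Δ = e − u = e − e ρ_c/ρ_m = e (ρ_m − ρ_c)/ρ_m.
e = Δ ρ_m/(ρ_m − ρ_c) = 1270 m × 3360/650 = 6560 m.

6560 m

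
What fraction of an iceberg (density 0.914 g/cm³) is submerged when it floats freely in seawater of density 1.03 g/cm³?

Submerged fraction = ρ_obj/ρ_fluid = 0.914/1.03 = 88.7%.

88.7%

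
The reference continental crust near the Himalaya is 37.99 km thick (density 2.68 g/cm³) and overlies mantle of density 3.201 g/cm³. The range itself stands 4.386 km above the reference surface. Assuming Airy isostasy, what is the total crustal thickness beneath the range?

Root depth r = h ρ_c / (ρ_m − ρ_c) = 4.386 km × 2.68 / 0.521 = 22.56 km.
Total thickness = T + h + r = 37.99 km + 4.386 km + 22.56 km = 64.9 km.

64.9 km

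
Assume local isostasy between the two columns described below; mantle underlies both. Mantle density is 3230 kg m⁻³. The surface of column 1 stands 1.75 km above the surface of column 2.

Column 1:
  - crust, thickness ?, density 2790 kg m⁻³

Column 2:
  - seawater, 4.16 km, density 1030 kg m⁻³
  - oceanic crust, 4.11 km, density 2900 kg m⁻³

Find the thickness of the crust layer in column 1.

36.7 km

Take the compensation level at the base of the deeper column (depth z_c below the surface of column 1) and equate Σ ρ_i t_i down to z_c; mantle fills any gap and the z_c terms cancel.
Column 1: x×2790 + (z_c − 0 − x)×3230
Column 2: 1.75×0 + 4.16×1030 + 4.11×2900 + (z_c − 1.75 − 8.27)×3230
The z_c×3230 term appears on both sides and cancels. Collect the known terms of each column as K = Σ(ρt)_known − 3230 × (depth of known layers): K_1 = 0 − 3230×0 = 0; K_2 = 16203.8 − 3230×(1.75 + 8.27) = −16160.8.
Balance: K_1 − x×(3230 − 2790) = K_2, so x = (K_1 − K_2)/(3230 − 2790) = 16160.8/440 = 36.7 km.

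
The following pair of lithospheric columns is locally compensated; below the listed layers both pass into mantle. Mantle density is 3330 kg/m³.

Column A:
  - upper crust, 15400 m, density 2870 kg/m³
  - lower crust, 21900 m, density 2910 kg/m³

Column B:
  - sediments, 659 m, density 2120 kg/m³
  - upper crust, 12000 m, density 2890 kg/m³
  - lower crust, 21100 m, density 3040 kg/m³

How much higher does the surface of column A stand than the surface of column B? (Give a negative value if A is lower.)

For any compensation level in the mantle, the mantle terms cancel and isostasy reduces to e = (Σt_A − Σt_B) − (Σ(ρt)_A − Σ(ρt)_B) / ρ_m.
Σt_A = 37300 m; Σt_B = 33759 m; Σ(ρt)_A = 107927000; Σ(ρt)_B = 100221080 (in m·kg/m³).
e = (37300 − 33759) − (107927000 − 100221080) / 3330 = 1230 m.

1230 m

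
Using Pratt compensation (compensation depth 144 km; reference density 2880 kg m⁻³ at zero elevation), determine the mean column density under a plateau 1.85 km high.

2840 kg m⁻³

Pratt balance: ρ_ref D = ρ (D + h).
ρ = ρ_ref D/(D + h) = 2880 × 144 km/(144 km + 1.85 km) = 2840 kg m⁻³.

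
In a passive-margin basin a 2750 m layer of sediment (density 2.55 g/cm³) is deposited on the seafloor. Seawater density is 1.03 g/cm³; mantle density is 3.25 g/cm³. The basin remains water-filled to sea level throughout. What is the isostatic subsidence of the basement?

Submarine loading: the sediment displaces seawater, and the subsidence is in turn flooded, so s (ρ_m − ρ_w) = t (ρ_sed − ρ_w).
s = 2750 m × (2.55 − 1.03) / (3.25 − 1.03) = 1880 m.

1880 m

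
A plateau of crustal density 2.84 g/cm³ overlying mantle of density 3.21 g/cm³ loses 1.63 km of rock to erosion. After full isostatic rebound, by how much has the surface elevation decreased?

Rebound u = e ρ_c/ρ_m = 1.63 km × 2.84/3.21 = 1.442 km.
Net surface drop = e − u = 1.63 km − 1.442 km = e (ρ_m − ρ_c)/ρ_m = 0.188 km.

0.188 km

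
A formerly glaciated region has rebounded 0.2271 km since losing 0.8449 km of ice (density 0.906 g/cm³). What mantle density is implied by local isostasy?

3.37 g/cm³

ρ_m = ρ_ice t / u = 0.906 × 0.8449 km/0.2271 km = 3.37 g/cm³.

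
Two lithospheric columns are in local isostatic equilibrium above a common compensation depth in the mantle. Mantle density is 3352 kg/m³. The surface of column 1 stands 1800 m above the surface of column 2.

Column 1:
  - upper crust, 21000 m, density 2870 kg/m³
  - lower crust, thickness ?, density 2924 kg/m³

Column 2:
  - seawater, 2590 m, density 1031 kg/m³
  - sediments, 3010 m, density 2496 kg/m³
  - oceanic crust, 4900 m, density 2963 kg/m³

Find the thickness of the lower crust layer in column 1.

Take the compensation level at the base of the deeper column (depth z_c below the surface of column 1) and equate Σ ρ_i t_i down to z_c; mantle fills any gap and the z_c terms cancel.
Column 1: 21000×2870 + x×2924 + (z_c − 21000 − x)×3352
Column 2: 1800×0 + 2590×1031 + 3010×2496 + 4900×2963 + (z_c − 1800 − 10500)×3352
The z_c×3352 term appears on both sides and cancels. Collect the known terms of each column as K = Σ(ρt)_known − 3352 × (depth of known layers): K_1 = 60270000 − 3352×21000 = −10122000; K_2 = 24701950 − 3352×(1800 + 10500) = −16527650.
Balance: K_1 − x×(3352 − 2924) = K_2, so x = (K_1 − K_2)/(3352 − 2924) = 6405650/428 = 15000 m.

15000 m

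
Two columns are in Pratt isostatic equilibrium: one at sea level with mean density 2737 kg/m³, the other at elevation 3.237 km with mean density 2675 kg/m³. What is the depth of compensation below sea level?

140 km

ρ_ref D = ρ (D + h) → D (ρ_ref − ρ) = ρ h.
D = ρ h/(ρ_ref − ρ) = 2675 × 3.237 km/(2737 − 2675) = 140 km.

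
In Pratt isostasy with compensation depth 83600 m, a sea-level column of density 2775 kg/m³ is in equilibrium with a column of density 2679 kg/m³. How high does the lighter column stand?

3000 m

ρ_ref D = ρ (D + h) → h = D (ρ_ref − ρ)/ρ.
h = 83600 m × (2775 − 2679)/2679 = 3000 m.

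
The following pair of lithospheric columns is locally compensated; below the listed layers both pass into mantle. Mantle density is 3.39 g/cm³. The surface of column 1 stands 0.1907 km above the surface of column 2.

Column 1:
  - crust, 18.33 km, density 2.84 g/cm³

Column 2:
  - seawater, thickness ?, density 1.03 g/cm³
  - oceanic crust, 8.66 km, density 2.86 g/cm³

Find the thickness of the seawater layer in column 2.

Take the compensation level at the base of the deeper column (depth z_c below the surface of column 1) and equate Σ ρ_i t_i down to z_c; mantle fills any gap and the z_c terms cancel.
Column 1: 18.33×2.84 + (z_c − 18.33)×3.39
Column 2: 0.1907×0 + x×1.03 + 8.66×2.86 + (z_c − 0.1907 − 8.66 − x)×3.39
The z_c×3.39 term appears on both sides and cancels. Collect the known terms of each column as K = Σ(ρt)_known − 3.39 × (depth of known layers): K_1 = 52.0572 − 3.39×18.33 = −10.0815; K_2 = 24.7676 − 3.39×(0.1907 + 8.66) = −5.236273.
Balance: K_1 = K_2 − x×(3.39 − 1.03), so x = (K_2 − K_1)/(3.39 − 1.03) = 4.84523/2.36 = 2.05 km.

2.05 km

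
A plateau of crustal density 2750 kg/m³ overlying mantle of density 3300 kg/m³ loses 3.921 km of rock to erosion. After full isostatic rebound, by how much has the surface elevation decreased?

0.653 km

Rebound u = e ρ_c/ρ_m = 3.921 km × 2750/3300 = 3.268 km.
Net surface drop = e − u = 3.921 km − 3.268 km = e (ρ_m − ρ_c)/ρ_m = 0.653 km.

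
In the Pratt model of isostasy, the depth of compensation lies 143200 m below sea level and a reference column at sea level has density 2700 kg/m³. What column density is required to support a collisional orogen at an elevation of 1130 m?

Pratt balance: ρ_ref D = ρ (D + h).
ρ = ρ_ref D/(D + h) = 2700 × 143200 m/(143200 m + 1130 m) = 2680 kg/m³.

2680 kg/m³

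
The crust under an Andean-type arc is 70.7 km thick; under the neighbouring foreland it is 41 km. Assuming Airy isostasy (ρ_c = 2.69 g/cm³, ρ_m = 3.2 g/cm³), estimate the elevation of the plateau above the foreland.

4.73 km

Excess crust Δ = 70.7 km − 41 km = 29.7 km, split between elevation h and root r with h + r = Δ.
Airy balance ρ_c h = (ρ_m − ρ_c) r gives r = h ρ_c/(ρ_m − ρ_c), so h (1 + ρ_c/(ρ_m − ρ_c)) = Δ, i.e. h = Δ (ρ_m − ρ_c)/ρ_m.
h = 29.7 km × 0.51/3.2 = 4.73 km.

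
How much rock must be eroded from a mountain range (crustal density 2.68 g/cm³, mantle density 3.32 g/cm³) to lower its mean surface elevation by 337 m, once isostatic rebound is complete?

Net drop Δ = e − u = e − e ρ_c/ρ_m = e (ρ_m − ρ_c)/ρ_m.
e = Δ ρ_m/(ρ_m − ρ_c) = 337 m × 3.32/0.64 = 1750 m.

1750 m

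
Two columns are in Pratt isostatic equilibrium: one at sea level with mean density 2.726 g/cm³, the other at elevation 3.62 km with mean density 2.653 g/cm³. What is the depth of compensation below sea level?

132 km

ρ_ref D = ρ (D + h) → D (ρ_ref − ρ) = ρ h.
D = ρ h/(ρ_ref − ρ) = 2.653 × 3.62 km/(2.726 − 2.653) = 132 km.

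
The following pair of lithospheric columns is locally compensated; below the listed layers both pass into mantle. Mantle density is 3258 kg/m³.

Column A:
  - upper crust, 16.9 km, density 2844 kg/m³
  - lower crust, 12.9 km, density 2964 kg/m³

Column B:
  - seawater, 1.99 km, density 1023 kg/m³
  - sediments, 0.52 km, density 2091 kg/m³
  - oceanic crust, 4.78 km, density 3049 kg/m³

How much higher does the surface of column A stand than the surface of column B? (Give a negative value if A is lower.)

For any compensation level in the mantle, the mantle terms cancel and isostasy reduces to e = (Σt_A − Σt_B) − (Σ(ρt)_A − Σ(ρt)_B) / ρ_m.
Σt_A = 29.8 km; Σt_B = 7.29 km; Σ(ρt)_A = 86299.2; Σ(ρt)_B = 17697.31 (in km·kg/m³).
e = (29.8 − 7.29) − (86299.2 − 17697.31) / 3258 = 1.45 km.

1.45 km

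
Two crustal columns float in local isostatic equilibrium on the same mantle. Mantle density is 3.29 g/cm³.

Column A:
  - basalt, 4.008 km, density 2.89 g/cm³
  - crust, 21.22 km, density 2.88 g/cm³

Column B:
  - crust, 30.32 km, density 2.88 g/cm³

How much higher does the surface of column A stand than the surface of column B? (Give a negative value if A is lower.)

For any compensation level in the mantle, the mantle terms cancel and isostasy reduces to e = (Σt_A − Σt_B) − (Σ(ρt)_A − Σ(ρt)_B) / ρ_m.
Σt_A = 25.228 km; Σt_B = 30.32 km; Σ(ρt)_A = 72.69672; Σ(ρt)_B = 87.3216 (in km·g/cm³).
e = (25.228 − 30.32) − (72.69672 − 87.3216) / 3.29 = −0.647 km.

−0.647 km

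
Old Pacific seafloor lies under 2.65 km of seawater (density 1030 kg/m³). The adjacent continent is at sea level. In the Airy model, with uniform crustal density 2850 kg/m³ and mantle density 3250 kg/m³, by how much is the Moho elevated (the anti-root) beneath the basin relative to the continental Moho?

By Archimedes' principle applied to the lithosphere: replacing crust with seawater at the top is compensated by replacing crust with mantle at the base: d (ρ_c − ρ_w) = a (ρ_m − ρ_c).
a = d (ρ_c − ρ_w)/(ρ_m − ρ_c) = 2.65 km × 1820/400 = 12.1 km.

12.1 km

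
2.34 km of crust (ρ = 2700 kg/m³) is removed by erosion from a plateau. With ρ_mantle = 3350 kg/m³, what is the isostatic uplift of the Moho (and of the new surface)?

1.89 km

Unloading: uplift u = e ρ_c/ρ_m = 2.34 km × 2700/3350 = 1.89 km.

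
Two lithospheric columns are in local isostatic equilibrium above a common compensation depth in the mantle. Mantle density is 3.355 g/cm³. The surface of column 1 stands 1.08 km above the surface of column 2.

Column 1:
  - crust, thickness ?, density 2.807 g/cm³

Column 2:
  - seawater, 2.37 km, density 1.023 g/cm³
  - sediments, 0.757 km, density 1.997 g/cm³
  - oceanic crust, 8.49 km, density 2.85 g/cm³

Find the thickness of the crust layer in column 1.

26.4 km

Take the compensation level at the base of the deeper column (depth z_c below the surface of column 1) and equate Σ ρ_i t_i down to z_c; mantle fills any gap and the z_c terms cancel.
Column 1: x×2.807 + (z_c − 0 − x)×3.355
Column 2: 1.08×0 + 2.37×1.023 + 0.757×1.997 + 8.49×2.85 + (z_c − 1.08 − 11.617)×3.355
The z_c×3.355 term appears on both sides and cancels. Collect the known terms of each column as K = Σ(ρt)_known − 3.355 × (depth of known layers): K_1 = 0 − 3.355×0 = 0; K_2 = 28.132739 − 3.355×(1.08 + 11.617) = −14.465696.
Balance: K_1 − x×(3.355 − 2.807) = K_2, so x = (K_1 − K_2)/(3.355 − 2.807) = 14.4657/0.548 = 26.4 km.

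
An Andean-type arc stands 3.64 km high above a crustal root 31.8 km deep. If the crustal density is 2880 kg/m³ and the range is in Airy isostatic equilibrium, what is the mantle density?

Airy balance: ρ_c h = (ρ_m − ρ_c) r → ρ_m = ρ_c (1 + h/r).
ρ_m = 2880 × (1 + 3.64 km/31.8 km) = 3210 kg/m³.

3210 kg/m³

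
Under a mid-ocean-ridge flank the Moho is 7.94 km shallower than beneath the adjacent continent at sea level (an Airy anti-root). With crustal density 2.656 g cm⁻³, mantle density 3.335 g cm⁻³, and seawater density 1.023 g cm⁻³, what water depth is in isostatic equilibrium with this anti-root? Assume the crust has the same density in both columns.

Replacing a thickness d of crust by seawater at the top must be balanced by replacing crust with mantle at the base: d (ρ_c − ρ_w) = a (ρ_m − ρ_c).
d = a (ρ_m − ρ_c)/(ρ_c − ρ_w) = 7.94 km × 0.679/1.633 = 3.3 km.

3.3 km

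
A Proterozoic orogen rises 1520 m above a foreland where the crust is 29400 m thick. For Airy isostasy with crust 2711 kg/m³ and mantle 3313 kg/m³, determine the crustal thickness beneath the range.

37800 m

Root depth r = h ρ_c / (ρ_m − ρ_c) = 1520 m × 2711 / 602 = 6845 m.
Total thickness = T + h + r = 29400 m + 1520 m + 6845 m = 37800 m.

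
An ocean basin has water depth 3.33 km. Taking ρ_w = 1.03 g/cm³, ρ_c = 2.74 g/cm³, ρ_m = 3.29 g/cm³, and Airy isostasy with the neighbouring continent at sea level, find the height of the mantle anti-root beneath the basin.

10.4 km

Isostatic balance requires: replacing crust with seawater at the top is compensated by replacing crust with mantle at the base: d (ρ_c − ρ_w) = a (ρ_m − ρ_c).
a = d (ρ_c − ρ_w)/(ρ_m − ρ_c) = 3.33 km × 1.71/0.55 = 10.4 km.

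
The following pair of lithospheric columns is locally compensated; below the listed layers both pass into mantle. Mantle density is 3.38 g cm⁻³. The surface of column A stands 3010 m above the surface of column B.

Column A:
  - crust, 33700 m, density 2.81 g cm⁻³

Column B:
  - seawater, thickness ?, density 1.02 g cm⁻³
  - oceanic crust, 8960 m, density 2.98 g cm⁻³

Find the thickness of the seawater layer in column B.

Take the compensation level at the base of the deeper column (depth z_c below the surface of column A) and equate Σ ρ_i t_i down to z_c; mantle fills any gap and the z_c terms cancel.
Column A: 33700×2.81 + (z_c − 33700)×3.38
Column B: 3010×0 + x×1.02 + 8960×2.98 + (z_c − 3010 − 8960 − x)×3.38
The z_c×3.38 term appears on both sides and cancels. Collect the known terms of each column as K = Σ(ρt)_known − 3.38 × (depth of known layers): K_A = 94697 − 3.38×33700 = −19209; K_B = 26700.8 − 3.38×(3010 + 8960) = −13757.8.
Balance: K_A = K_B − x×(3.38 − 1.02), so x = (K_B − K_A)/(3.38 − 1.02) = 5451.2/2.36 = 2310 m.

2310 m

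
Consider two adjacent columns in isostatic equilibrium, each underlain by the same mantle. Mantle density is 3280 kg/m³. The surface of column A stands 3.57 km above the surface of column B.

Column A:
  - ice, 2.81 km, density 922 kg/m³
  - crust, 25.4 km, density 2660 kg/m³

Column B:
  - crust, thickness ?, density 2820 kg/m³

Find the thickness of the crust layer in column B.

Take the compensation level at the base of the deeper column (depth z_c below the surface of column A) and equate Σ ρ_i t_i down to z_c; mantle fills any gap and the z_c terms cancel.
Column A: 2.81×922 + 25.4×2660 + (z_c − 28.21)×3280
Column B: 3.57×0 + x×2820 + (z_c − 3.57 − 0 − x)×3280
The z_c×3280 term appears on both sides and cancels. Collect the known terms of each column as K = Σ(ρt)_known − 3280 × (depth of known layers): K_A = 70154.82 − 3280×28.21 = −22373.98; K_B = 0 − 3280×(3.57 + 0) = −11709.6.
Balance: K_A = K_B − x×(3280 − 2820), so x = (K_B − K_A)/(3280 − 2820) = 10664.4/460 = 23.2 km.

23.2 km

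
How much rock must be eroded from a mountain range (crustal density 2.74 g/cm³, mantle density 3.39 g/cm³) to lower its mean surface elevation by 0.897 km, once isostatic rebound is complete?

4.68 km

Net drop Δ = e − u = e − e ρ_c/ρ_m = e (ρ_m − ρ_c)/ρ_m.
e = Δ ρ_m/(ρ_m − ρ_c) = 0.897 km × 3.39/0.65 = 4.68 km.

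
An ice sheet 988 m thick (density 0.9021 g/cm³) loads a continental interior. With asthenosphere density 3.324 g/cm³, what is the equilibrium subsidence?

268 m

In Airy isostatic equilibrium: the ice load ρ_ice t is balanced by mantle displaced below, ρ_m s.
s = t ρ_ice / ρ_m = 988 m × 0.9021/3.324 = 268 m.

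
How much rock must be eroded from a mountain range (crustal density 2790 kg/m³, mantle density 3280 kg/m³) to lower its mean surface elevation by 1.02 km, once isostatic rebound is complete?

6.83 km

Net drop Δ = e − u = e − e ρ_c/ρ_m = e (ρ_m − ρ_c)/ρ_m.
e = Δ ρ_m/(ρ_m − ρ_c) = 1.02 km × 3280/490 = 6.83 km.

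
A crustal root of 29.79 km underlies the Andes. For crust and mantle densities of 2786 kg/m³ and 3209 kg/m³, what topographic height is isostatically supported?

By Archimedes' principle applied to the lithosphere: ρ_c h = (ρ_m − ρ_c) r.
h = r (ρ_m − ρ_c) / ρ_c = 29.79 km × (3209 − 2786) / 2786 = 4.52 km.

4.52 km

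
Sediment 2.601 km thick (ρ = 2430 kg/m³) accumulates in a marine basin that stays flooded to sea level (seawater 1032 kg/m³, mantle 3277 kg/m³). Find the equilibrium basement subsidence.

1.62 km

Submarine loading: the sediment displaces seawater, and the subsidence is in turn flooded, so s (ρ_m − ρ_w) = t (ρ_sed − ρ_w).
s = 2.601 km × (2430 − 1032) / (3277 − 1032) = 1.62 km.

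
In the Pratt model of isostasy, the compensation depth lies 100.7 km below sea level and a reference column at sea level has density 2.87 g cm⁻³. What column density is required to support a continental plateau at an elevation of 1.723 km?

Pratt balance: ρ_ref D = ρ (D + h).
ρ = ρ_ref D/(D + h) = 2.87 × 100.7 km/(100.7 km + 1.723 km) = 2.82 g cm⁻³.

2.82 g cm⁻³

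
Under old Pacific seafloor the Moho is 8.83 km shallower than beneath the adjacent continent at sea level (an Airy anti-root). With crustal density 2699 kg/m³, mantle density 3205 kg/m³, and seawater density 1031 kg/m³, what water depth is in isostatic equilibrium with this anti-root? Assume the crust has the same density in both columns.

2.68 km

Replacing a thickness d of crust by seawater at the top must be balanced by replacing crust with mantle at the base: d (ρ_c − ρ_w) = a (ρ_m − ρ_c).
d = a (ρ_m − ρ_c)/(ρ_c − ρ_w) = 8.83 km × 506/1668 = 2.68 km.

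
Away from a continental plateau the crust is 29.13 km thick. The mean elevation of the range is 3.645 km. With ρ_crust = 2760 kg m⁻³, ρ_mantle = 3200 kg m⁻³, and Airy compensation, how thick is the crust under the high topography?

Root depth r = h ρ_c / (ρ_m − ρ_c) = 3.645 km × 2760 / 440 = 22.86 km.
Total thickness = T + h + r = 29.13 km + 3.645 km + 22.86 km = 55.6 km.

55.6 km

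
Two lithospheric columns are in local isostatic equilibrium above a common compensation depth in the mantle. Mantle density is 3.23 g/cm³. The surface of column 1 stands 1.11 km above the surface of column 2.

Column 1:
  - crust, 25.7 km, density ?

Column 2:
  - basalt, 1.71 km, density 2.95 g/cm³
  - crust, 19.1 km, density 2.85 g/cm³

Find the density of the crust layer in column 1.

2.79 g/cm³

Take the compensation level at the base of the deeper column (depth z_c below the surface of column 1) and equate Σ ρ_i t_i down to z_c; mantle fills any gap and the z_c terms cancel.
Column 1: 25.7×ρ + (z_c − 25.7)×3.23
Column 2: 1.11×0 + 1.71×2.95 + 19.1×2.85 + (z_c − 1.11 − 20.81)×3.23
The z_c×3.23 term appears on both sides and cancels. Collect the known terms of each column as K = Σ(ρt)_known − 3.23 × (depth of known layers): K_1 = 0 − 3.23×25.7 = −83.011; K_2 = 59.4795 − 3.23×(1.11 + 20.81) = −11.3221.
Balance: K_1 + 25.7×ρ = K_2, so ρ = (K_2 − K_1)/25.7 = 71.6889/25.7 = 2.79 g/cm³.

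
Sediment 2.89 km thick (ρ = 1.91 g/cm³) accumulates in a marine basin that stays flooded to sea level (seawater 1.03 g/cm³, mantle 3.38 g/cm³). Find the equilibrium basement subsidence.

1.08 km

Submarine loading: the sediment displaces seawater, and the subsidence is in turn flooded, so s (ρ_m − ρ_w) = t (ρ_sed − ρ_w).
s = 2.89 km × (1.91 − 1.03) / (3.38 − 1.03) = 1.08 km.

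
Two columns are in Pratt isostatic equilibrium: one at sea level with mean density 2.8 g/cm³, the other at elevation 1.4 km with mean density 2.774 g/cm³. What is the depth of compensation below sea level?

149 km

ρ_ref D = ρ (D + h) → D (ρ_ref − ρ) = ρ h.
D = ρ h/(ρ_ref − ρ) = 2.774 × 1.4 km/(2.8 − 2.774) = 149 km.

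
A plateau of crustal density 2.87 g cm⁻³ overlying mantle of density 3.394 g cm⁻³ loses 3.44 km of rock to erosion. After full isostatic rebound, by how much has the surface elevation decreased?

0.531 km

Rebound u = e ρ_c/ρ_m = 3.44 km × 2.87/3.394 = 2.909 km.
Net surface drop = e − u = 3.44 km − 2.909 km = e (ρ_m − ρ_c)/ρ_m = 0.531 km.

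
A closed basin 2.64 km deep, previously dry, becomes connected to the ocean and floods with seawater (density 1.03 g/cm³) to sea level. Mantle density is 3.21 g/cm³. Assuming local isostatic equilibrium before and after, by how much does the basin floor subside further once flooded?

After flooding the water column is d + s deep. Its weight must equal the weight of mantle displaced by the extra subsidence s: (d + s) ρ_w = s ρ_m.
s = d ρ_w / (ρ_m − ρ_w) = 2.64 km × 1.03/(3.21 − 1.03) = 1.25 km.

1.25 km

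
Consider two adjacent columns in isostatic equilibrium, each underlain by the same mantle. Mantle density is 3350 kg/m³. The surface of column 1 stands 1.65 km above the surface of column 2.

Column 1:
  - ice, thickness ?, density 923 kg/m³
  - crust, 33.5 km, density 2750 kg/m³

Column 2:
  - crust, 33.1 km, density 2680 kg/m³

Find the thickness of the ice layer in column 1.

3.13 km

Take the compensation level at the base of the deeper column (depth z_c below the surface of column 1) and equate Σ ρ_i t_i down to z_c; mantle fills any gap and the z_c terms cancel.
Column 1: x×923 + 33.5×2750 + (z_c − 33.5 − x)×3350
Column 2: 1.65×0 + 33.1×2680 + (z_c − 1.65 − 33.1)×3350
The z_c×3350 term appears on both sides and cancels. Collect the known terms of each column as K = Σ(ρt)_known − 3350 × (depth of known layers): K_1 = 92125 − 3350×33.5 = −20100; K_2 = 88708 − 3350×(1.65 + 33.1) = −27704.5.
Balance: K_1 − x×(3350 − 923) = K_2, so x = (K_1 − K_2)/(3350 − 923) = 7604.5/2427 = 3.13 km.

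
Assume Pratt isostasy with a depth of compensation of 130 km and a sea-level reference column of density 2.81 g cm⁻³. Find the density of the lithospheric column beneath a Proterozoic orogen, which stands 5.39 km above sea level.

2.7 g cm⁻³

Pratt balance: ρ_ref D = ρ (D + h).
ρ = ρ_ref D/(D + h) = 2.81 × 130 km/(130 km + 5.39 km) = 2.7 g cm⁻³.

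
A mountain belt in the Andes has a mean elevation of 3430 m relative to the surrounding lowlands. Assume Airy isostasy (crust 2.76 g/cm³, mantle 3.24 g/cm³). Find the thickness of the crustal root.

Balancing pressure at the compensation depth: the weight of the topography is balanced by the buoyancy of the root, ρ_c h = (ρ_m − ρ_c) r.
r = h · ρ_c / (ρ_m − ρ_c) = 3430 m × 2.76 / (3.24 − 2.76) = 19700 m.

19700 m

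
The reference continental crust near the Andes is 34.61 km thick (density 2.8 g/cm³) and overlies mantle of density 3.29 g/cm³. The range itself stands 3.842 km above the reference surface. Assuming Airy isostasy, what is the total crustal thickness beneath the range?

Root depth r = h ρ_c / (ρ_m − ρ_c) = 3.842 km × 2.8 / 0.49 = 21.95 km.
Total thickness = T + h + r = 34.61 km + 3.842 km + 21.95 km = 60.4 km.

60.4 km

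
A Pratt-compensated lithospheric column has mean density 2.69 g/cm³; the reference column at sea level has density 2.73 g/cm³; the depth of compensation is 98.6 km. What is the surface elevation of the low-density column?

ρ_ref D = ρ (D + h) → h = D (ρ_ref − ρ)/ρ.
h = 98.6 km × (2.73 − 2.69)/2.69 = 1.47 km.

1.47 km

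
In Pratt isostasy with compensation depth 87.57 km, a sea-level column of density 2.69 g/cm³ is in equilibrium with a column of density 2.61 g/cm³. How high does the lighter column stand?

ρ_ref D = ρ (D + h) → h = D (ρ_ref − ρ)/ρ.
h = 87.57 km × (2.69 − 2.61)/2.61 = 2.68 km.

2.68 km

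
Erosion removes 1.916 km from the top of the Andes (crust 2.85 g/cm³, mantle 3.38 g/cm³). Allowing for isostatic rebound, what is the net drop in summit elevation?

0.3 km

Rebound u = e ρ_c/ρ_m = 1.916 km × 2.85/3.38 = 1.616 km.
Net surface drop = e − u = 1.916 km − 1.616 km = e (ρ_m − ρ_c)/ρ_m = 0.3 km.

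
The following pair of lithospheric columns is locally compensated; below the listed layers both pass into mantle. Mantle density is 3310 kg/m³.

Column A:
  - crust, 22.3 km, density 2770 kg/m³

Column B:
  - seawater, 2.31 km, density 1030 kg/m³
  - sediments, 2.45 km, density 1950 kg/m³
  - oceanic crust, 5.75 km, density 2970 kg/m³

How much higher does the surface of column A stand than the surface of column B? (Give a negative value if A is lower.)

0.45 km

For any compensation level in the mantle, the mantle terms cancel and isostasy reduces to e = (Σt_A − Σt_B) − (Σ(ρt)_A − Σ(ρt)_B) / ρ_m.
Σt_A = 22.3 km; Σt_B = 10.51 km; Σ(ρt)_A = 61771; Σ(ρt)_B = 24234.3 (in km·kg/m³).
e = (22.3 − 10.51) − (61771 − 24234.3) / 3310 = 0.45 km.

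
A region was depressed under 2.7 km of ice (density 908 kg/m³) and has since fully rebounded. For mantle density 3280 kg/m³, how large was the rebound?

Removing the load lets mantle flow back in; uplift u satisfies ρ_ice t = ρ_m u.
u = t ρ_ice/ρ_m = 2.7 km × 908/3280 = 0.747 km.

0.747 km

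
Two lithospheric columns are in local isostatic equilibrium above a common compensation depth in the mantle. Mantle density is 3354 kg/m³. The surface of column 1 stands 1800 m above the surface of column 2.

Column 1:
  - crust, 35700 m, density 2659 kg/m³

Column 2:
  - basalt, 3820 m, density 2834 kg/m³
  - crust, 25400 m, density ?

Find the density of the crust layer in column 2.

2690 kg/m³

Take the compensation level at the base of the deeper column (depth z_c below the surface of column 1) and equate Σ ρ_i t_i down to z_c; mantle fills any gap and the z_c terms cancel.
Column 1: 35700×2659 + (z_c − 35700)×3354
Column 2: 1800×0 + 3820×2834 + 25400×ρ + (z_c − 1800 − 29220)×3354
The z_c×3354 term appears on both sides and cancels. Collect the known terms of each column as K = Σ(ρt)_known − 3354 × (depth of known layers): K_1 = 94926300 − 3354×35700 = −24811500; K_2 = 10825880 − 3354×(1800 + 29220) = −93215200.
Balance: K_1 = K_2 + 25400×ρ, so ρ = (K_1 − K_2)/25400 = 68403700/25400 = 2690 kg/m³.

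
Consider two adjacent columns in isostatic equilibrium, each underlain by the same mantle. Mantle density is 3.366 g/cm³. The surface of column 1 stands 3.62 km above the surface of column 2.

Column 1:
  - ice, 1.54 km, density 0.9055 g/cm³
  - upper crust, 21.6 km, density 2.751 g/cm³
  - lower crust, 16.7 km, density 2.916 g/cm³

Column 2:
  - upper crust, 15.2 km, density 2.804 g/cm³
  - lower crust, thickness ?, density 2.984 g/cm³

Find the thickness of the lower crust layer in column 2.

10.1 km

Take the compensation level at the base of the deeper column (depth z_c below the surface of column 1) and equate Σ ρ_i t_i down to z_c; mantle fills any gap and the z_c terms cancel.
Column 1: 1.54×0.9055 + 21.6×2.751 + 16.7×2.916 + (z_c − 39.84)×3.366
Column 2: 3.62×0 + 15.2×2.804 + x×2.984 + (z_c − 3.62 − 15.2 − x)×3.366
The z_c×3.366 term appears on both sides and cancels. Collect the known terms of each column as K = Σ(ρt)_known − 3.366 × (depth of known layers): K_1 = 109.51327 − 3.366×39.84 = −24.58817; K_2 = 42.6208 − 3.366×(3.62 + 15.2) = −20.72732.
Balance: K_1 = K_2 − x×(3.366 − 2.984), so x = (K_2 − K_1)/(3.366 − 2.984) = 3.86085/0.382 = 10.1 km.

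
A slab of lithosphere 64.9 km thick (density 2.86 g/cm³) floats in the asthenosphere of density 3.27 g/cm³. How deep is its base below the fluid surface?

Draft d = t ρ_obj/ρ_fluid = 64.9 km × 2.86/3.27 = 56.8 km.

56.8 km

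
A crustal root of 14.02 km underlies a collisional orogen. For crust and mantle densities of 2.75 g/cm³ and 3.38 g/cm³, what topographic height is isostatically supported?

Balancing pressure at the compensation depth: ρ_c h = (ρ_m − ρ_c) r.
h = r (ρ_m − ρ_c) / ρ_c = 14.02 km × (3.38 − 2.75) / 2.75 = 3.21 km.

3.21 km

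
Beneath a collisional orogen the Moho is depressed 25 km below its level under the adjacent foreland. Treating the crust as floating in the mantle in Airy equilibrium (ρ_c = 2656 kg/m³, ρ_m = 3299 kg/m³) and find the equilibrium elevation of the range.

6.05 km

Equating mass per unit area of the two columns: ρ_c h = (ρ_m − ρ_c) r.
h = r (ρ_m − ρ_c) / ρ_c = 25 km × (3299 − 2656) / 2656 = 6.05 km.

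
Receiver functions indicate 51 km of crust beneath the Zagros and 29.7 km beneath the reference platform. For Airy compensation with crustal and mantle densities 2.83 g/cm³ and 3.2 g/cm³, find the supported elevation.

Excess crust Δ = 51 km − 29.7 km = 21.3 km, split between elevation h and root r with h + r = Δ.
Airy balance ρ_c h = (ρ_m − ρ_c) r gives r = h ρ_c/(ρ_m − ρ_c), so h (1 + ρ_c/(ρ_m − ρ_c)) = Δ, i.e. h = Δ (ρ_m − ρ_c)/ρ_m.
h = 21.3 km × 0.37/3.2 = 2.46 km.

2.46 km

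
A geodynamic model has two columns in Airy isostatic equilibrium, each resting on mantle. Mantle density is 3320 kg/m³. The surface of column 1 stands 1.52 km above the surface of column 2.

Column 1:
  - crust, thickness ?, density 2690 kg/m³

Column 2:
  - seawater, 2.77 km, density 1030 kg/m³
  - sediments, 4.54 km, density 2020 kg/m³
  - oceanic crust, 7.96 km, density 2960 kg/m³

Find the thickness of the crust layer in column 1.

32 km

Take the compensation level at the base of the deeper column (depth z_c below the surface of column 1) and equate Σ ρ_i t_i down to z_c; mantle fills any gap and the z_c terms cancel.
Column 1: x×2690 + (z_c − 0 − x)×3320
Column 2: 1.52×0 + 2.77×1030 + 4.54×2020 + 7.96×2960 + (z_c − 1.52 − 15.27)×3320
The z_c×3320 term appears on both sides and cancels. Collect the known terms of each column as K = Σ(ρt)_known − 3320 × (depth of known layers): K_1 = 0 − 3320×0 = 0; K_2 = 35585.5 − 3320×(1.52 + 15.27) = −20157.3.
Balance: K_1 − x×(3320 − 2690) = K_2, so x = (K_1 − K_2)/(3320 − 2690) = 20157.3/630 = 32 km.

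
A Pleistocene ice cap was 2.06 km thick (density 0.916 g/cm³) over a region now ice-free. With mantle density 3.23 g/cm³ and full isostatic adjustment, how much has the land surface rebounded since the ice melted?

0.584 km

Removing the load lets mantle flow back in; uplift u satisfies ρ_ice t = ρ_m u.
u = t ρ_ice/ρ_m = 2.06 km × 0.916/3.23 = 0.584 km.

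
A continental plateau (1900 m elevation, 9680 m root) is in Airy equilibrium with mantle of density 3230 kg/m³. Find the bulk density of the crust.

2700 kg/m³

ρ_c h = (ρ_m − ρ_c) r → ρ_c (h + r) = ρ_m r → ρ_c = ρ_m r / (h + r).
ρ_c = 3230 × 9680 m / (1900 m + 9680 m) = 2700 kg/m³.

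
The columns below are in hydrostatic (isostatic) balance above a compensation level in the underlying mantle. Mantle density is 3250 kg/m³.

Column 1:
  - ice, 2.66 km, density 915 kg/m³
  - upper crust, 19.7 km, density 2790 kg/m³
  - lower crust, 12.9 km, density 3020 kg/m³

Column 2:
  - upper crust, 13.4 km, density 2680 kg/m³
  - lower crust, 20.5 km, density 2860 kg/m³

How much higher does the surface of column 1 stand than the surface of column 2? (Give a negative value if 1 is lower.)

0.802 km

For any compensation level in the mantle, the mantle terms cancel and isostasy reduces to e = (Σt_1 − Σt_2) − (Σ(ρt)_1 − Σ(ρt)_2) / ρ_m.
Σt_1 = 35.26 km; Σt_2 = 33.9 km; Σ(ρt)_1 = 96354.9; Σ(ρt)_2 = 94542 (in km·kg/m³).
e = (35.26 − 33.9) − (96354.9 − 94542) / 3250 = 0.802 km.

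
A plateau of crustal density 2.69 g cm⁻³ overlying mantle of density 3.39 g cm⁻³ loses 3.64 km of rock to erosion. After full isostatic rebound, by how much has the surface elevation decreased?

0.752 km

Rebound u = e ρ_c/ρ_m = 3.64 km × 2.69/3.39 = 2.888 km.
Net surface drop = e − u = 3.64 km − 2.888 km = e (ρ_m − ρ_c)/ρ_m = 0.752 km.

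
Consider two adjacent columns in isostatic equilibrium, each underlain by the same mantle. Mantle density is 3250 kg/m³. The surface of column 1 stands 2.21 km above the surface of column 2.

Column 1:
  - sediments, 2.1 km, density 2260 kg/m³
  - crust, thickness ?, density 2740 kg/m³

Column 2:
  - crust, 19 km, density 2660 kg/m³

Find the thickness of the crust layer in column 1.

32 km

Take the compensation level at the base of the deeper column (depth z_c below the surface of column 1) and equate Σ ρ_i t_i down to z_c; mantle fills any gap and the z_c terms cancel.
Column 1: 2.1×2260 + x×2740 + (z_c − 2.1 − x)×3250
Column 2: 2.21×0 + 19×2660 + (z_c − 2.21 − 19)×3250
The z_c×3250 term appears on both sides and cancels. Collect the known terms of each column as K = Σ(ρt)_known − 3250 × (depth of known layers): K_1 = 4746 − 3250×2.1 = −2079; K_2 = 50540 − 3250×(2.21 + 19) = −18392.5.
Balance: K_1 − x×(3250 − 2740) = K_2, so x = (K_1 − K_2)/(3250 − 2740) = 16313.5/510 = 32 km.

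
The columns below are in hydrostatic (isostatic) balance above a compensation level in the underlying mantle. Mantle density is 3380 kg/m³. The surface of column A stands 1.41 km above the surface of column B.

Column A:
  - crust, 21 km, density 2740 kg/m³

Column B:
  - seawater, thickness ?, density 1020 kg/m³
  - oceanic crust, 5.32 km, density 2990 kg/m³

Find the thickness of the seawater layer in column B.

Take the compensation level at the base of the deeper column (depth z_c below the surface of column A) and equate Σ ρ_i t_i down to z_c; mantle fills any gap and the z_c terms cancel.
Column A: 21×2740 + (z_c − 21)×3380
Column B: 1.41×0 + x×1020 + 5.32×2990 + (z_c − 1.41 − 5.32 − x)×3380
The z_c×3380 term appears on both sides and cancels. Collect the known terms of each column as K = Σ(ρt)_known − 3380 × (depth of known layers): K_A = 57540 − 3380×21 = −13440; K_B = 15906.8 − 3380×(1.41 + 5.32) = −6840.6.
Balance: K_A = K_B − x×(3380 − 1020), so x = (K_B − K_A)/(3380 − 1020) = 6599.4/2360 = 2.8 km.

2.8 km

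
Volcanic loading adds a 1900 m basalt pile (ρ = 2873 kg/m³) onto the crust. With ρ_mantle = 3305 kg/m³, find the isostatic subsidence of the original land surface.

Subaerial loading: s = t ρ_load / ρ_m.
s = 1900 m × 2873/3305 = 1650 m.

1650 m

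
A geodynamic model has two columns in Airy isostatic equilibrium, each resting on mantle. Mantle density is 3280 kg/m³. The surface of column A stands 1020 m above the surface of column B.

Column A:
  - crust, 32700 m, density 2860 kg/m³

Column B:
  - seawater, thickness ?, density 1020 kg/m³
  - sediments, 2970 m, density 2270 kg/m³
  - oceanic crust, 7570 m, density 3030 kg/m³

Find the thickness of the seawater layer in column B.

2430 m

Take the compensation level at the base of the deeper column (depth z_c below the surface of column A) and equate Σ ρ_i t_i down to z_c; mantle fills any gap and the z_c terms cancel.
Column A: 32700×2860 + (z_c − 32700)×3280
Column B: 1020×0 + x×1020 + 2970×2270 + 7570×3030 + (z_c − 1020 − 10540 − x)×3280
The z_c×3280 term appears on both sides and cancels. Collect the known terms of each column as K = Σ(ρt)_known − 3280 × (depth of known layers): K_A = 93522000 − 3280×32700 = −13734000; K_B = 29679000 − 3280×(1020 + 10540) = −8237800.
Balance: K_A = K_B − x×(3280 − 1020), so x = (K_B − K_A)/(3280 − 1020) = 5496200/2260 = 2430 m.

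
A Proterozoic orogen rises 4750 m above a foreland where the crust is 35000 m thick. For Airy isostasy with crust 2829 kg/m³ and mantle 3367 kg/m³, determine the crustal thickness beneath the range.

Root depth r = h ρ_c / (ρ_m − ρ_c) = 4750 m × 2829 / 538 = 24980 m.
Total thickness = T + h + r = 35000 m + 4750 m + 24980 m = 64700 m.

64700 m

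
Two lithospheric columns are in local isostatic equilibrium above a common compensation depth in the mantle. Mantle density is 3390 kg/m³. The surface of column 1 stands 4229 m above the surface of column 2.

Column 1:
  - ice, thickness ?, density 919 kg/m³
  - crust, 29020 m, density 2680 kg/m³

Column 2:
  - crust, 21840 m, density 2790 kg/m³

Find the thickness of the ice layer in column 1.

Take the compensation level at the base of the deeper column (depth z_c below the surface of column 1) and equate Σ ρ_i t_i down to z_c; mantle fills any gap and the z_c terms cancel.
Column 1: x×919 + 29020×2680 + (z_c − 29020 − x)×3390
Column 2: 4229×0 + 21840×2790 + (z_c − 4229 − 21840)×3390
The z_c×3390 term appears on both sides and cancels. Collect the known terms of each column as K = Σ(ρt)_known − 3390 × (depth of known layers): K_1 = 77773600 − 3390×29020 = −20604200; K_2 = 60933600 − 3390×(4229 + 21840) = −27440310.
Balance: K_1 − x×(3390 − 919) = K_2, so x = (K_1 − K_2)/(3390 − 919) = 6836110/2471 = 2770 m.

2770 m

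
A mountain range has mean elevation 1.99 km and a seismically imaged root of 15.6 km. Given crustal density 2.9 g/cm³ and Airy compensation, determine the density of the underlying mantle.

3.27 g/cm³

Airy balance: ρ_c h = (ρ_m − ρ_c) r → ρ_m = ρ_c (1 + h/r).
ρ_m = 2.9 × (1 + 1.99 km/15.6 km) = 3.27 g/cm³.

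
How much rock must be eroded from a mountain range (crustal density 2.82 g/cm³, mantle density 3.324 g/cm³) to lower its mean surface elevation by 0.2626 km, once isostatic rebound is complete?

Net drop Δ = e − u = e − e ρ_c/ρ_m = e (ρ_m − ρ_c)/ρ_m.
e = Δ ρ_m/(ρ_m − ρ_c) = 0.2626 km × 3.324/0.504 = 1.73 km.

1.73 km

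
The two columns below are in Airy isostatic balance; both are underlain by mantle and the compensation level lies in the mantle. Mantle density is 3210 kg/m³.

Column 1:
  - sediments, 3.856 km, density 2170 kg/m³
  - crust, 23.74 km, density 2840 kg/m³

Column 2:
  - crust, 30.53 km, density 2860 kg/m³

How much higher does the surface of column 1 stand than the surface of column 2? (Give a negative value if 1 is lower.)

For any compensation level in the mantle, the mantle terms cancel and isostasy reduces to e = (Σt_1 − Σt_2) − (Σ(ρt)_1 − Σ(ρt)_2) / ρ_m.
Σt_1 = 27.596 km; Σt_2 = 30.53 km; Σ(ρt)_1 = 75789.12; Σ(ρt)_2 = 87315.8 (in km·kg/m³).
e = (27.596 − 30.53) − (75789.12 − 87315.8) / 3210 = 0.657 km.

0.657 km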